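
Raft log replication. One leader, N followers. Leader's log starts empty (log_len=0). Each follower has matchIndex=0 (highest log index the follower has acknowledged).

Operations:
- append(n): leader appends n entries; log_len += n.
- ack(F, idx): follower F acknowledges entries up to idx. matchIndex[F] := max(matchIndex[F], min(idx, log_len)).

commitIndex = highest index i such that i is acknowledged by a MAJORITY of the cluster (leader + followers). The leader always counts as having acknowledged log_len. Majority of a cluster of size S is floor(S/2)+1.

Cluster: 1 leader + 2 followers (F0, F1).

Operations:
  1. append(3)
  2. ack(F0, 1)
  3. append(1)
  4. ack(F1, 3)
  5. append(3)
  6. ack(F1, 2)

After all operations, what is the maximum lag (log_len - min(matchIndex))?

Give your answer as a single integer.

Answer: 6

Derivation:
Op 1: append 3 -> log_len=3
Op 2: F0 acks idx 1 -> match: F0=1 F1=0; commitIndex=1
Op 3: append 1 -> log_len=4
Op 4: F1 acks idx 3 -> match: F0=1 F1=3; commitIndex=3
Op 5: append 3 -> log_len=7
Op 6: F1 acks idx 2 -> match: F0=1 F1=3; commitIndex=3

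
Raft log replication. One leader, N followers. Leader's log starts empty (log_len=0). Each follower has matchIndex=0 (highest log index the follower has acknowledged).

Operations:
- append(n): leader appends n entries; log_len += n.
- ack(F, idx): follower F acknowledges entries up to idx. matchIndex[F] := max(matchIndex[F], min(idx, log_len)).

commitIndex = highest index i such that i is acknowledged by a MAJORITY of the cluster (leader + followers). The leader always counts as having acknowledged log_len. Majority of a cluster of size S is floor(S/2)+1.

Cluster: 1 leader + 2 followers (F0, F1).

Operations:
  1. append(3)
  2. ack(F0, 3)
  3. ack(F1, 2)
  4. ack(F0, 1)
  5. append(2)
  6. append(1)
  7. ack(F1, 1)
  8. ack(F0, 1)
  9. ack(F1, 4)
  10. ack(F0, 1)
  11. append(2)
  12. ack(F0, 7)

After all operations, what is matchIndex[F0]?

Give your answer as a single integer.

Answer: 7

Derivation:
Op 1: append 3 -> log_len=3
Op 2: F0 acks idx 3 -> match: F0=3 F1=0; commitIndex=3
Op 3: F1 acks idx 2 -> match: F0=3 F1=2; commitIndex=3
Op 4: F0 acks idx 1 -> match: F0=3 F1=2; commitIndex=3
Op 5: append 2 -> log_len=5
Op 6: append 1 -> log_len=6
Op 7: F1 acks idx 1 -> match: F0=3 F1=2; commitIndex=3
Op 8: F0 acks idx 1 -> match: F0=3 F1=2; commitIndex=3
Op 9: F1 acks idx 4 -> match: F0=3 F1=4; commitIndex=4
Op 10: F0 acks idx 1 -> match: F0=3 F1=4; commitIndex=4
Op 11: append 2 -> log_len=8
Op 12: F0 acks idx 7 -> match: F0=7 F1=4; commitIndex=7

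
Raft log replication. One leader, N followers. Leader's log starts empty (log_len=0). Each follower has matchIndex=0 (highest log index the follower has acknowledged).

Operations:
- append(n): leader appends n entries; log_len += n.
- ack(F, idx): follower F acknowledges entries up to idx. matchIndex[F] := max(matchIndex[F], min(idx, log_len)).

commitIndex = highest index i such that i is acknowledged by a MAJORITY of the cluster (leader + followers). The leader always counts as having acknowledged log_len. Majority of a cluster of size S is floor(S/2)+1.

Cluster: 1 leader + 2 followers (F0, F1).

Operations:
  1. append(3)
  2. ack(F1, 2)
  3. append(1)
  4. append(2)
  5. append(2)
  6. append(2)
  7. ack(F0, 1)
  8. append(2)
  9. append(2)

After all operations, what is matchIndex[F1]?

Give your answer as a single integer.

Answer: 2

Derivation:
Op 1: append 3 -> log_len=3
Op 2: F1 acks idx 2 -> match: F0=0 F1=2; commitIndex=2
Op 3: append 1 -> log_len=4
Op 4: append 2 -> log_len=6
Op 5: append 2 -> log_len=8
Op 6: append 2 -> log_len=10
Op 7: F0 acks idx 1 -> match: F0=1 F1=2; commitIndex=2
Op 8: append 2 -> log_len=12
Op 9: append 2 -> log_len=14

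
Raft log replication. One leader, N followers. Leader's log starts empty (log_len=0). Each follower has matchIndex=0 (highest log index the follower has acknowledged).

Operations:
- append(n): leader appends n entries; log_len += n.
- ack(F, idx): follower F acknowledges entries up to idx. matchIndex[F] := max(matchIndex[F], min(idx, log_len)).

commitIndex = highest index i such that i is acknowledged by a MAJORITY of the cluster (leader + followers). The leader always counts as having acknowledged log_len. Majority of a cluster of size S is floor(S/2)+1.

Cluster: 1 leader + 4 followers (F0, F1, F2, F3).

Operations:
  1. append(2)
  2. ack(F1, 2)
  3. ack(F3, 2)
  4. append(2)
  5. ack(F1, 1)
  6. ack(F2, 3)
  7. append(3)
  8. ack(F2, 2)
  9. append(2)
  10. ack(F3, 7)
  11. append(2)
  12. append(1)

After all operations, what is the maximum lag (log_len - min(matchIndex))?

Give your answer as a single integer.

Answer: 12

Derivation:
Op 1: append 2 -> log_len=2
Op 2: F1 acks idx 2 -> match: F0=0 F1=2 F2=0 F3=0; commitIndex=0
Op 3: F3 acks idx 2 -> match: F0=0 F1=2 F2=0 F3=2; commitIndex=2
Op 4: append 2 -> log_len=4
Op 5: F1 acks idx 1 -> match: F0=0 F1=2 F2=0 F3=2; commitIndex=2
Op 6: F2 acks idx 3 -> match: F0=0 F1=2 F2=3 F3=2; commitIndex=2
Op 7: append 3 -> log_len=7
Op 8: F2 acks idx 2 -> match: F0=0 F1=2 F2=3 F3=2; commitIndex=2
Op 9: append 2 -> log_len=9
Op 10: F3 acks idx 7 -> match: F0=0 F1=2 F2=3 F3=7; commitIndex=3
Op 11: append 2 -> log_len=11
Op 12: append 1 -> log_len=12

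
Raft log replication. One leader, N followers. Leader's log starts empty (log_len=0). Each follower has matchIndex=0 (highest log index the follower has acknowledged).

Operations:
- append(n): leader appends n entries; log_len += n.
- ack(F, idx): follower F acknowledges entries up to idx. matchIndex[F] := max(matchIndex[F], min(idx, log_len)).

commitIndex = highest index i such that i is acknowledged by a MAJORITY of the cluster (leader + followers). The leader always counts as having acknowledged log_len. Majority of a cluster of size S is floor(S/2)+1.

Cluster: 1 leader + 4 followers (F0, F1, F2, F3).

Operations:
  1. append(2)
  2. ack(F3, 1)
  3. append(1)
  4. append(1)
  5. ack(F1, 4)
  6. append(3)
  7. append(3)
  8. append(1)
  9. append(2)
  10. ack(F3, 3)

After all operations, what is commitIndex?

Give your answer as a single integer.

Answer: 3

Derivation:
Op 1: append 2 -> log_len=2
Op 2: F3 acks idx 1 -> match: F0=0 F1=0 F2=0 F3=1; commitIndex=0
Op 3: append 1 -> log_len=3
Op 4: append 1 -> log_len=4
Op 5: F1 acks idx 4 -> match: F0=0 F1=4 F2=0 F3=1; commitIndex=1
Op 6: append 3 -> log_len=7
Op 7: append 3 -> log_len=10
Op 8: append 1 -> log_len=11
Op 9: append 2 -> log_len=13
Op 10: F3 acks idx 3 -> match: F0=0 F1=4 F2=0 F3=3; commitIndex=3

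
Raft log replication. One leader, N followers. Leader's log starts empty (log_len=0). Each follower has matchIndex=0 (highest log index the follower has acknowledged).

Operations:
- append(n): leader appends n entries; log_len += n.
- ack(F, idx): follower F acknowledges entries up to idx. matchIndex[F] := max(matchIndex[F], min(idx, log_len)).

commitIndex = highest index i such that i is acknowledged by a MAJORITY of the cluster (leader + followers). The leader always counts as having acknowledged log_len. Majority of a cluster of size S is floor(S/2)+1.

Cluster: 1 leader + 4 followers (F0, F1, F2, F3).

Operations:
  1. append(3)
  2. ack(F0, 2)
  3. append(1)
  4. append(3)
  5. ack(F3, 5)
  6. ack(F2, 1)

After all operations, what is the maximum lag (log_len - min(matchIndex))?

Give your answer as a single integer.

Answer: 7

Derivation:
Op 1: append 3 -> log_len=3
Op 2: F0 acks idx 2 -> match: F0=2 F1=0 F2=0 F3=0; commitIndex=0
Op 3: append 1 -> log_len=4
Op 4: append 3 -> log_len=7
Op 5: F3 acks idx 5 -> match: F0=2 F1=0 F2=0 F3=5; commitIndex=2
Op 6: F2 acks idx 1 -> match: F0=2 F1=0 F2=1 F3=5; commitIndex=2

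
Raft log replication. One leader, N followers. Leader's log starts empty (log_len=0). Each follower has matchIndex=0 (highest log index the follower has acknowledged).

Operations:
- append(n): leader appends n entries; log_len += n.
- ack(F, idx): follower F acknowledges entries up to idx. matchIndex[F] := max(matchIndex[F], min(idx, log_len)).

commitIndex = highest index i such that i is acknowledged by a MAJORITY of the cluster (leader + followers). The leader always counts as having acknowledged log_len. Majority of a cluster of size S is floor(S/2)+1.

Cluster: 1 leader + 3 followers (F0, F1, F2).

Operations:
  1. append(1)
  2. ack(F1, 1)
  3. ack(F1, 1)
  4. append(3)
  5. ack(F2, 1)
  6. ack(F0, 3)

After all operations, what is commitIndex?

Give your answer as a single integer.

Answer: 1

Derivation:
Op 1: append 1 -> log_len=1
Op 2: F1 acks idx 1 -> match: F0=0 F1=1 F2=0; commitIndex=0
Op 3: F1 acks idx 1 -> match: F0=0 F1=1 F2=0; commitIndex=0
Op 4: append 3 -> log_len=4
Op 5: F2 acks idx 1 -> match: F0=0 F1=1 F2=1; commitIndex=1
Op 6: F0 acks idx 3 -> match: F0=3 F1=1 F2=1; commitIndex=1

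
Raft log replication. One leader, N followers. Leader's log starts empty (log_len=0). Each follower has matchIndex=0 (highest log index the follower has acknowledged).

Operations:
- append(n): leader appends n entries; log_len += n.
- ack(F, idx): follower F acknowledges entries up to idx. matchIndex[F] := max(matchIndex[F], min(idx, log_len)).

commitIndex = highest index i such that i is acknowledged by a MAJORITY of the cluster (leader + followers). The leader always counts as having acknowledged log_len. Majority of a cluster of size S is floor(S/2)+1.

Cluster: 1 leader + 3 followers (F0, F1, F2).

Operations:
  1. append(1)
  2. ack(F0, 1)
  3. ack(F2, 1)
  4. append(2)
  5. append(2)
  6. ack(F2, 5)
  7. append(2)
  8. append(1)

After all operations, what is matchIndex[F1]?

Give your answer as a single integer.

Op 1: append 1 -> log_len=1
Op 2: F0 acks idx 1 -> match: F0=1 F1=0 F2=0; commitIndex=0
Op 3: F2 acks idx 1 -> match: F0=1 F1=0 F2=1; commitIndex=1
Op 4: append 2 -> log_len=3
Op 5: append 2 -> log_len=5
Op 6: F2 acks idx 5 -> match: F0=1 F1=0 F2=5; commitIndex=1
Op 7: append 2 -> log_len=7
Op 8: append 1 -> log_len=8

Answer: 0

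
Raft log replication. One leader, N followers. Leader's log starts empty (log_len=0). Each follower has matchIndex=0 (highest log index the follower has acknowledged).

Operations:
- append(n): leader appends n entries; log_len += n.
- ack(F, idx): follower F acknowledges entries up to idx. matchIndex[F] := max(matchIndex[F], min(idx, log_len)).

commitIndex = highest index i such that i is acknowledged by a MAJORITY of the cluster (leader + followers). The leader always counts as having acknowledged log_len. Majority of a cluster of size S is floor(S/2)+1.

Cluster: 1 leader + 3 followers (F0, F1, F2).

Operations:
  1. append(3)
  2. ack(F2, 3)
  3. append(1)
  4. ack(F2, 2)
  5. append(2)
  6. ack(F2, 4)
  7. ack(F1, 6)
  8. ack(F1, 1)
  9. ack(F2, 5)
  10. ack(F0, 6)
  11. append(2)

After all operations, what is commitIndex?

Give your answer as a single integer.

Answer: 6

Derivation:
Op 1: append 3 -> log_len=3
Op 2: F2 acks idx 3 -> match: F0=0 F1=0 F2=3; commitIndex=0
Op 3: append 1 -> log_len=4
Op 4: F2 acks idx 2 -> match: F0=0 F1=0 F2=3; commitIndex=0
Op 5: append 2 -> log_len=6
Op 6: F2 acks idx 4 -> match: F0=0 F1=0 F2=4; commitIndex=0
Op 7: F1 acks idx 6 -> match: F0=0 F1=6 F2=4; commitIndex=4
Op 8: F1 acks idx 1 -> match: F0=0 F1=6 F2=4; commitIndex=4
Op 9: F2 acks idx 5 -> match: F0=0 F1=6 F2=5; commitIndex=5
Op 10: F0 acks idx 6 -> match: F0=6 F1=6 F2=5; commitIndex=6
Op 11: append 2 -> log_len=8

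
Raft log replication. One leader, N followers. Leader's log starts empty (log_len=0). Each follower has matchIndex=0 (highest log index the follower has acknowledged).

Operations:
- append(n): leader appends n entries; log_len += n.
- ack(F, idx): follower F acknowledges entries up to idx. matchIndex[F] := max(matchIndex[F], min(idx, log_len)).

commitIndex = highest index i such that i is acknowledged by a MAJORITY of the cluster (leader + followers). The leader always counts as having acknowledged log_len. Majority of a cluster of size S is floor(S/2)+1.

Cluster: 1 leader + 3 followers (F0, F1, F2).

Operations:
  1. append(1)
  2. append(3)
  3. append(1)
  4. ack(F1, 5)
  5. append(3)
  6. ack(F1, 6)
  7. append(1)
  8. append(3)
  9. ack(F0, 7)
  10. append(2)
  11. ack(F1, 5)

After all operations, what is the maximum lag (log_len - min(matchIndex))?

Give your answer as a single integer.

Op 1: append 1 -> log_len=1
Op 2: append 3 -> log_len=4
Op 3: append 1 -> log_len=5
Op 4: F1 acks idx 5 -> match: F0=0 F1=5 F2=0; commitIndex=0
Op 5: append 3 -> log_len=8
Op 6: F1 acks idx 6 -> match: F0=0 F1=6 F2=0; commitIndex=0
Op 7: append 1 -> log_len=9
Op 8: append 3 -> log_len=12
Op 9: F0 acks idx 7 -> match: F0=7 F1=6 F2=0; commitIndex=6
Op 10: append 2 -> log_len=14
Op 11: F1 acks idx 5 -> match: F0=7 F1=6 F2=0; commitIndex=6

Answer: 14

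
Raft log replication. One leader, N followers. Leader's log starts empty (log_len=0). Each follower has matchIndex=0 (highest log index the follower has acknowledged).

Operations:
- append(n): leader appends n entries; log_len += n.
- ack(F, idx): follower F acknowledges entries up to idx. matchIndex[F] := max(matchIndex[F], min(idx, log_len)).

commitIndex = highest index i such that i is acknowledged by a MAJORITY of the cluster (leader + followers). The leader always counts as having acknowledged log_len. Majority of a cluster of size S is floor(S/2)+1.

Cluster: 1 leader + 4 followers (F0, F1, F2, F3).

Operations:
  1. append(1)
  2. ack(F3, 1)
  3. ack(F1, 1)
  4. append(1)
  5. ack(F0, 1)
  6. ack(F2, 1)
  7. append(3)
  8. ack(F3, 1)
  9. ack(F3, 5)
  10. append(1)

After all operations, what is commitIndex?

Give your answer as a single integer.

Op 1: append 1 -> log_len=1
Op 2: F3 acks idx 1 -> match: F0=0 F1=0 F2=0 F3=1; commitIndex=0
Op 3: F1 acks idx 1 -> match: F0=0 F1=1 F2=0 F3=1; commitIndex=1
Op 4: append 1 -> log_len=2
Op 5: F0 acks idx 1 -> match: F0=1 F1=1 F2=0 F3=1; commitIndex=1
Op 6: F2 acks idx 1 -> match: F0=1 F1=1 F2=1 F3=1; commitIndex=1
Op 7: append 3 -> log_len=5
Op 8: F3 acks idx 1 -> match: F0=1 F1=1 F2=1 F3=1; commitIndex=1
Op 9: F3 acks idx 5 -> match: F0=1 F1=1 F2=1 F3=5; commitIndex=1
Op 10: append 1 -> log_len=6

Answer: 1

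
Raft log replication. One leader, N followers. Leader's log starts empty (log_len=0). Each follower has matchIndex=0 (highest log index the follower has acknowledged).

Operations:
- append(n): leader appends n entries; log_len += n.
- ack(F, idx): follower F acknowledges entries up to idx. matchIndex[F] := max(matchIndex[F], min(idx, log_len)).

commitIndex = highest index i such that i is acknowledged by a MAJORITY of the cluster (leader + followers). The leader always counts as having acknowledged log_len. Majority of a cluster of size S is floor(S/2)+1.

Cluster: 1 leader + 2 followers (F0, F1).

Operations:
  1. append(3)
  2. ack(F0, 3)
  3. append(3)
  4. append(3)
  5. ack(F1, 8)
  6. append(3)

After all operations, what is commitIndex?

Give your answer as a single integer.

Answer: 8

Derivation:
Op 1: append 3 -> log_len=3
Op 2: F0 acks idx 3 -> match: F0=3 F1=0; commitIndex=3
Op 3: append 3 -> log_len=6
Op 4: append 3 -> log_len=9
Op 5: F1 acks idx 8 -> match: F0=3 F1=8; commitIndex=8
Op 6: append 3 -> log_len=12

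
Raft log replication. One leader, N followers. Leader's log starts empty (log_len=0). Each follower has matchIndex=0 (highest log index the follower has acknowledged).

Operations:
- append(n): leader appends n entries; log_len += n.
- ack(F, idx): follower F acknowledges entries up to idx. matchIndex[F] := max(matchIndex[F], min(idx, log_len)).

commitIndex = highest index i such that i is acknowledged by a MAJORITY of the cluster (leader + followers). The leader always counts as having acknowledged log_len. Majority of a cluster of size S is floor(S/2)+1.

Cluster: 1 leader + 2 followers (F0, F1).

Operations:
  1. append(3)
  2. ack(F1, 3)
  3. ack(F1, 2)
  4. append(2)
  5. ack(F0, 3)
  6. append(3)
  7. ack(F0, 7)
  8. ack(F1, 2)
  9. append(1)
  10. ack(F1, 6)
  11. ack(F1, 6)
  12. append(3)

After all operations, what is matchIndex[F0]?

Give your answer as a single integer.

Op 1: append 3 -> log_len=3
Op 2: F1 acks idx 3 -> match: F0=0 F1=3; commitIndex=3
Op 3: F1 acks idx 2 -> match: F0=0 F1=3; commitIndex=3
Op 4: append 2 -> log_len=5
Op 5: F0 acks idx 3 -> match: F0=3 F1=3; commitIndex=3
Op 6: append 3 -> log_len=8
Op 7: F0 acks idx 7 -> match: F0=7 F1=3; commitIndex=7
Op 8: F1 acks idx 2 -> match: F0=7 F1=3; commitIndex=7
Op 9: append 1 -> log_len=9
Op 10: F1 acks idx 6 -> match: F0=7 F1=6; commitIndex=7
Op 11: F1 acks idx 6 -> match: F0=7 F1=6; commitIndex=7
Op 12: append 3 -> log_len=12

Answer: 7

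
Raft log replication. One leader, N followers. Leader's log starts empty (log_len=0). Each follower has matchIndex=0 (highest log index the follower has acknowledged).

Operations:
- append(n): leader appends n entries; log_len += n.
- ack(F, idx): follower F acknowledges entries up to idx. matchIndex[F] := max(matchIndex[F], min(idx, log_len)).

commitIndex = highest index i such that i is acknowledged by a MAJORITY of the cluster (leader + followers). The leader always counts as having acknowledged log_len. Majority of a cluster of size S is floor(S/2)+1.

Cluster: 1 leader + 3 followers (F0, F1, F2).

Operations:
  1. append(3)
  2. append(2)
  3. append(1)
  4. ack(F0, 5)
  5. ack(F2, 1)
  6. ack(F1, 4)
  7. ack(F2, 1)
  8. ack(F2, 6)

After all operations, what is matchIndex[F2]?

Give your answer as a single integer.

Op 1: append 3 -> log_len=3
Op 2: append 2 -> log_len=5
Op 3: append 1 -> log_len=6
Op 4: F0 acks idx 5 -> match: F0=5 F1=0 F2=0; commitIndex=0
Op 5: F2 acks idx 1 -> match: F0=5 F1=0 F2=1; commitIndex=1
Op 6: F1 acks idx 4 -> match: F0=5 F1=4 F2=1; commitIndex=4
Op 7: F2 acks idx 1 -> match: F0=5 F1=4 F2=1; commitIndex=4
Op 8: F2 acks idx 6 -> match: F0=5 F1=4 F2=6; commitIndex=5

Answer: 6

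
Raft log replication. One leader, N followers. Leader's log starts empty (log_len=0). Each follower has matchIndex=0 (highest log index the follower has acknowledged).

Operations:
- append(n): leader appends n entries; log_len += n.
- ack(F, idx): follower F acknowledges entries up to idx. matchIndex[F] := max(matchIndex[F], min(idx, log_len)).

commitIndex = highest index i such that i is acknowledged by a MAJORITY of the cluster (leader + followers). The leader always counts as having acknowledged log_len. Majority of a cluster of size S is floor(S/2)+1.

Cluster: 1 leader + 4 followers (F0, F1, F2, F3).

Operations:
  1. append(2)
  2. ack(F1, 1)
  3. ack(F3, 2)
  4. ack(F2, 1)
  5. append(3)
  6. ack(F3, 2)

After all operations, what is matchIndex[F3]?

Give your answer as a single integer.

Op 1: append 2 -> log_len=2
Op 2: F1 acks idx 1 -> match: F0=0 F1=1 F2=0 F3=0; commitIndex=0
Op 3: F3 acks idx 2 -> match: F0=0 F1=1 F2=0 F3=2; commitIndex=1
Op 4: F2 acks idx 1 -> match: F0=0 F1=1 F2=1 F3=2; commitIndex=1
Op 5: append 3 -> log_len=5
Op 6: F3 acks idx 2 -> match: F0=0 F1=1 F2=1 F3=2; commitIndex=1

Answer: 2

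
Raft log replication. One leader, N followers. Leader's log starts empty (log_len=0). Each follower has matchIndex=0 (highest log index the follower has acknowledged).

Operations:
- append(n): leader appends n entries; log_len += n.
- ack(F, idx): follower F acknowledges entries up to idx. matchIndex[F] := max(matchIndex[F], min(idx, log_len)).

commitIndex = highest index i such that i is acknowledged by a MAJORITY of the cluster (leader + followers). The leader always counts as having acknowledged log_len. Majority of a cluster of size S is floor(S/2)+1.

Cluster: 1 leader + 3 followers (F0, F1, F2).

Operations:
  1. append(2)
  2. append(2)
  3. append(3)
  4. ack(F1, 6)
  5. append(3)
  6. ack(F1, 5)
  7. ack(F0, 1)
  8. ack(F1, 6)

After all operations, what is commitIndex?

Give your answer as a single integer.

Answer: 1

Derivation:
Op 1: append 2 -> log_len=2
Op 2: append 2 -> log_len=4
Op 3: append 3 -> log_len=7
Op 4: F1 acks idx 6 -> match: F0=0 F1=6 F2=0; commitIndex=0
Op 5: append 3 -> log_len=10
Op 6: F1 acks idx 5 -> match: F0=0 F1=6 F2=0; commitIndex=0
Op 7: F0 acks idx 1 -> match: F0=1 F1=6 F2=0; commitIndex=1
Op 8: F1 acks idx 6 -> match: F0=1 F1=6 F2=0; commitIndex=1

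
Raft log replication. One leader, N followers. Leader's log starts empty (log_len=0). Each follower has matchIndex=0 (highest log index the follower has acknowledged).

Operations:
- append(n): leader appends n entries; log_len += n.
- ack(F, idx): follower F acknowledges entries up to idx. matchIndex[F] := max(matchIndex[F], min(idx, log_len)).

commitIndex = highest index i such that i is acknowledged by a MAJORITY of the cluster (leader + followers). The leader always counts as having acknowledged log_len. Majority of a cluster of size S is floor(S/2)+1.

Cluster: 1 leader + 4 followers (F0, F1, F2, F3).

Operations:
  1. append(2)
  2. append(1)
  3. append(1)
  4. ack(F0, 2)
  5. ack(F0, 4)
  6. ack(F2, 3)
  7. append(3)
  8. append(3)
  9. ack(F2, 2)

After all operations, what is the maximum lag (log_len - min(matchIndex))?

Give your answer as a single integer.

Answer: 10

Derivation:
Op 1: append 2 -> log_len=2
Op 2: append 1 -> log_len=3
Op 3: append 1 -> log_len=4
Op 4: F0 acks idx 2 -> match: F0=2 F1=0 F2=0 F3=0; commitIndex=0
Op 5: F0 acks idx 4 -> match: F0=4 F1=0 F2=0 F3=0; commitIndex=0
Op 6: F2 acks idx 3 -> match: F0=4 F1=0 F2=3 F3=0; commitIndex=3
Op 7: append 3 -> log_len=7
Op 8: append 3 -> log_len=10
Op 9: F2 acks idx 2 -> match: F0=4 F1=0 F2=3 F3=0; commitIndex=3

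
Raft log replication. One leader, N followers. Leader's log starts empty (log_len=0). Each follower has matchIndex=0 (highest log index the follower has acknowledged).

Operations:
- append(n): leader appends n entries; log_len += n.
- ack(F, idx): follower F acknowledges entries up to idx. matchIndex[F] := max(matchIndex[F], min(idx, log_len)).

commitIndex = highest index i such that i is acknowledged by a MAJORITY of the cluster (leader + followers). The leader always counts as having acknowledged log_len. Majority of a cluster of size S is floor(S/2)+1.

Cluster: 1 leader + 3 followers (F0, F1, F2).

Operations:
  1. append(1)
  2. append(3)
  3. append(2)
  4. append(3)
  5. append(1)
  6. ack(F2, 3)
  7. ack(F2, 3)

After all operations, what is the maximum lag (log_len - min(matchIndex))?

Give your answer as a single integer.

Answer: 10

Derivation:
Op 1: append 1 -> log_len=1
Op 2: append 3 -> log_len=4
Op 3: append 2 -> log_len=6
Op 4: append 3 -> log_len=9
Op 5: append 1 -> log_len=10
Op 6: F2 acks idx 3 -> match: F0=0 F1=0 F2=3; commitIndex=0
Op 7: F2 acks idx 3 -> match: F0=0 F1=0 F2=3; commitIndex=0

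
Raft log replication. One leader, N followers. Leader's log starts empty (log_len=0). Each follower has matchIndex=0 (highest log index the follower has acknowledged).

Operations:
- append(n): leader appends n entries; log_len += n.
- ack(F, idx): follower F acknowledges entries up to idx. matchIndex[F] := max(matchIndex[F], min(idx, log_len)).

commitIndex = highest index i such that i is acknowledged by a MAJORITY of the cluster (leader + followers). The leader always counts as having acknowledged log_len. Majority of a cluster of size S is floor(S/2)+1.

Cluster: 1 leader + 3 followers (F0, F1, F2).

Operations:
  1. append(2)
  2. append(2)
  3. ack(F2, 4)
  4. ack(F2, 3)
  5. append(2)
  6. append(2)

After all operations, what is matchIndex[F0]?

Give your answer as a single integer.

Answer: 0

Derivation:
Op 1: append 2 -> log_len=2
Op 2: append 2 -> log_len=4
Op 3: F2 acks idx 4 -> match: F0=0 F1=0 F2=4; commitIndex=0
Op 4: F2 acks idx 3 -> match: F0=0 F1=0 F2=4; commitIndex=0
Op 5: append 2 -> log_len=6
Op 6: append 2 -> log_len=8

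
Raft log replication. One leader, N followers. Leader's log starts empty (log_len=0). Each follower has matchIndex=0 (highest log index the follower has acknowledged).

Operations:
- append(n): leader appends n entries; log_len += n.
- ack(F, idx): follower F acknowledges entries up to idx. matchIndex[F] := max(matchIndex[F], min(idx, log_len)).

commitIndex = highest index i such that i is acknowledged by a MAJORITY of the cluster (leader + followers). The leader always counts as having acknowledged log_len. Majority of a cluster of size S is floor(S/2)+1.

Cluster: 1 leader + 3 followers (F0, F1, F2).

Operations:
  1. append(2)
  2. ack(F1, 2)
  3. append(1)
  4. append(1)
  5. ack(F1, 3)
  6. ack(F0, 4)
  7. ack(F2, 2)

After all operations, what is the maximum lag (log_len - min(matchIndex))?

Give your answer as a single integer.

Answer: 2

Derivation:
Op 1: append 2 -> log_len=2
Op 2: F1 acks idx 2 -> match: F0=0 F1=2 F2=0; commitIndex=0
Op 3: append 1 -> log_len=3
Op 4: append 1 -> log_len=4
Op 5: F1 acks idx 3 -> match: F0=0 F1=3 F2=0; commitIndex=0
Op 6: F0 acks idx 4 -> match: F0=4 F1=3 F2=0; commitIndex=3
Op 7: F2 acks idx 2 -> match: F0=4 F1=3 F2=2; commitIndex=3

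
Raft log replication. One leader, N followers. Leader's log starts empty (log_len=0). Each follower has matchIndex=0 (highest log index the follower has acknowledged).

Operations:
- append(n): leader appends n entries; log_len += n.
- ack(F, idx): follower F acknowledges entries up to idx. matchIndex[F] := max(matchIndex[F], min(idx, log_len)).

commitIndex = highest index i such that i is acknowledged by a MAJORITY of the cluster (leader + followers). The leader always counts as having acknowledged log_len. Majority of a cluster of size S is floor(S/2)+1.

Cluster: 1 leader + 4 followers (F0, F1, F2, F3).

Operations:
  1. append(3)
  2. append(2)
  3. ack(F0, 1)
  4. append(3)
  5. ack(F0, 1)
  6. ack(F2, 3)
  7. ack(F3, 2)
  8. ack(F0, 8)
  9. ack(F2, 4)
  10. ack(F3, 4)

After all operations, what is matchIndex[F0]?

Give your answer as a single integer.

Answer: 8

Derivation:
Op 1: append 3 -> log_len=3
Op 2: append 2 -> log_len=5
Op 3: F0 acks idx 1 -> match: F0=1 F1=0 F2=0 F3=0; commitIndex=0
Op 4: append 3 -> log_len=8
Op 5: F0 acks idx 1 -> match: F0=1 F1=0 F2=0 F3=0; commitIndex=0
Op 6: F2 acks idx 3 -> match: F0=1 F1=0 F2=3 F3=0; commitIndex=1
Op 7: F3 acks idx 2 -> match: F0=1 F1=0 F2=3 F3=2; commitIndex=2
Op 8: F0 acks idx 8 -> match: F0=8 F1=0 F2=3 F3=2; commitIndex=3
Op 9: F2 acks idx 4 -> match: F0=8 F1=0 F2=4 F3=2; commitIndex=4
Op 10: F3 acks idx 4 -> match: F0=8 F1=0 F2=4 F3=4; commitIndex=4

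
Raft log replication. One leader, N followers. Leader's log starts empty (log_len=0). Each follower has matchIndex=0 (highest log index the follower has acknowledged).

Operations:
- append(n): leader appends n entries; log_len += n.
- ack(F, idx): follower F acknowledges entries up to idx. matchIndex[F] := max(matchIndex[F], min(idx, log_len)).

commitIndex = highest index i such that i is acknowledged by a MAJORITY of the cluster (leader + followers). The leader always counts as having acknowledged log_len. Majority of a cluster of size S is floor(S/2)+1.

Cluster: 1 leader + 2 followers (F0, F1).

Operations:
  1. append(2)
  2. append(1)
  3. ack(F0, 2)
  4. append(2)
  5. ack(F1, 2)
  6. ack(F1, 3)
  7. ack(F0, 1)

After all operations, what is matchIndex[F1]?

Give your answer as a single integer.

Answer: 3

Derivation:
Op 1: append 2 -> log_len=2
Op 2: append 1 -> log_len=3
Op 3: F0 acks idx 2 -> match: F0=2 F1=0; commitIndex=2
Op 4: append 2 -> log_len=5
Op 5: F1 acks idx 2 -> match: F0=2 F1=2; commitIndex=2
Op 6: F1 acks idx 3 -> match: F0=2 F1=3; commitIndex=3
Op 7: F0 acks idx 1 -> match: F0=2 F1=3; commitIndex=3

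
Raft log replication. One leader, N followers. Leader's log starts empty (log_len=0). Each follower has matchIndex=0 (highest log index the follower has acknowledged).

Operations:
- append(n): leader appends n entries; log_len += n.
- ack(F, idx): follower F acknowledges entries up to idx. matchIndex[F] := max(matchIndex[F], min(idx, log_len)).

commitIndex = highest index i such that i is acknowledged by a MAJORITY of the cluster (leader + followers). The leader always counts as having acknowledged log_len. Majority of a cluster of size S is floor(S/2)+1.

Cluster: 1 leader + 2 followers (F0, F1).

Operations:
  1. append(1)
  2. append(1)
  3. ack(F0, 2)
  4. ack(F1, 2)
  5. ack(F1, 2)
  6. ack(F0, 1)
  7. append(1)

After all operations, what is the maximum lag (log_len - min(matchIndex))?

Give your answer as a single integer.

Op 1: append 1 -> log_len=1
Op 2: append 1 -> log_len=2
Op 3: F0 acks idx 2 -> match: F0=2 F1=0; commitIndex=2
Op 4: F1 acks idx 2 -> match: F0=2 F1=2; commitIndex=2
Op 5: F1 acks idx 2 -> match: F0=2 F1=2; commitIndex=2
Op 6: F0 acks idx 1 -> match: F0=2 F1=2; commitIndex=2
Op 7: append 1 -> log_len=3

Answer: 1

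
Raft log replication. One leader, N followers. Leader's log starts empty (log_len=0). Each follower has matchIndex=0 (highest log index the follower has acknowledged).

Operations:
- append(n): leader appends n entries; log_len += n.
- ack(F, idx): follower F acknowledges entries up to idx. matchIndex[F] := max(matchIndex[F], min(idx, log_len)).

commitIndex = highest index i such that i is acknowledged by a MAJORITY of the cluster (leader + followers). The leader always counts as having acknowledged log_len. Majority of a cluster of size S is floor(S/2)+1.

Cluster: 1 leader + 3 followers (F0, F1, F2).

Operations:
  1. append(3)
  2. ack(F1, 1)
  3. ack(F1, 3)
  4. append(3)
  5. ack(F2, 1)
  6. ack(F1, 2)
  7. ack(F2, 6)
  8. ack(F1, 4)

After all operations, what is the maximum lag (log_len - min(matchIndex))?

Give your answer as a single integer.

Answer: 6

Derivation:
Op 1: append 3 -> log_len=3
Op 2: F1 acks idx 1 -> match: F0=0 F1=1 F2=0; commitIndex=0
Op 3: F1 acks idx 3 -> match: F0=0 F1=3 F2=0; commitIndex=0
Op 4: append 3 -> log_len=6
Op 5: F2 acks idx 1 -> match: F0=0 F1=3 F2=1; commitIndex=1
Op 6: F1 acks idx 2 -> match: F0=0 F1=3 F2=1; commitIndex=1
Op 7: F2 acks idx 6 -> match: F0=0 F1=3 F2=6; commitIndex=3
Op 8: F1 acks idx 4 -> match: F0=0 F1=4 F2=6; commitIndex=4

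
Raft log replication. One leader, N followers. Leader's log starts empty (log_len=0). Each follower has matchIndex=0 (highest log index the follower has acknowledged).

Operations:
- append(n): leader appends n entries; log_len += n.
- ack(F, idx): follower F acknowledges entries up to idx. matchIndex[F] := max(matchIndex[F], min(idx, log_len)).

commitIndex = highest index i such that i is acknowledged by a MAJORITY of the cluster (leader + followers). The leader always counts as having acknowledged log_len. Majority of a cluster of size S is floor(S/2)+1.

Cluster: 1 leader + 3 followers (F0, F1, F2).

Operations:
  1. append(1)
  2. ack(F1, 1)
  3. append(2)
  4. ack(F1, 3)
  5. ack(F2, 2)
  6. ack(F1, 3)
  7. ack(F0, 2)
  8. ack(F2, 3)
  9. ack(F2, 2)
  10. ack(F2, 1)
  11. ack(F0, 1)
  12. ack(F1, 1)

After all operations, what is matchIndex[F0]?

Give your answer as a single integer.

Answer: 2

Derivation:
Op 1: append 1 -> log_len=1
Op 2: F1 acks idx 1 -> match: F0=0 F1=1 F2=0; commitIndex=0
Op 3: append 2 -> log_len=3
Op 4: F1 acks idx 3 -> match: F0=0 F1=3 F2=0; commitIndex=0
Op 5: F2 acks idx 2 -> match: F0=0 F1=3 F2=2; commitIndex=2
Op 6: F1 acks idx 3 -> match: F0=0 F1=3 F2=2; commitIndex=2
Op 7: F0 acks idx 2 -> match: F0=2 F1=3 F2=2; commitIndex=2
Op 8: F2 acks idx 3 -> match: F0=2 F1=3 F2=3; commitIndex=3
Op 9: F2 acks idx 2 -> match: F0=2 F1=3 F2=3; commitIndex=3
Op 10: F2 acks idx 1 -> match: F0=2 F1=3 F2=3; commitIndex=3
Op 11: F0 acks idx 1 -> match: F0=2 F1=3 F2=3; commitIndex=3
Op 12: F1 acks idx 1 -> match: F0=2 F1=3 F2=3; commitIndex=3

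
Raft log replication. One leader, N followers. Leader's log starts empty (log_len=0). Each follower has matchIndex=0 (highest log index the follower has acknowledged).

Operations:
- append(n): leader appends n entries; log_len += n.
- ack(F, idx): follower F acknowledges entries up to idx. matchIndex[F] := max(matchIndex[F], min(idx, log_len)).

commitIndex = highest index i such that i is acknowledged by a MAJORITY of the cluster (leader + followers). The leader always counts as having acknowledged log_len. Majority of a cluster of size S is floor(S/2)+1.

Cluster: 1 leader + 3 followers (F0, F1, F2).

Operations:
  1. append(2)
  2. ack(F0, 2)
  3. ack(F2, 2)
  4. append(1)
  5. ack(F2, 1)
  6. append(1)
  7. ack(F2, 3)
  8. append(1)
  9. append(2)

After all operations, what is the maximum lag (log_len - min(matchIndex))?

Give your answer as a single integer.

Answer: 7

Derivation:
Op 1: append 2 -> log_len=2
Op 2: F0 acks idx 2 -> match: F0=2 F1=0 F2=0; commitIndex=0
Op 3: F2 acks idx 2 -> match: F0=2 F1=0 F2=2; commitIndex=2
Op 4: append 1 -> log_len=3
Op 5: F2 acks idx 1 -> match: F0=2 F1=0 F2=2; commitIndex=2
Op 6: append 1 -> log_len=4
Op 7: F2 acks idx 3 -> match: F0=2 F1=0 F2=3; commitIndex=2
Op 8: append 1 -> log_len=5
Op 9: append 2 -> log_len=7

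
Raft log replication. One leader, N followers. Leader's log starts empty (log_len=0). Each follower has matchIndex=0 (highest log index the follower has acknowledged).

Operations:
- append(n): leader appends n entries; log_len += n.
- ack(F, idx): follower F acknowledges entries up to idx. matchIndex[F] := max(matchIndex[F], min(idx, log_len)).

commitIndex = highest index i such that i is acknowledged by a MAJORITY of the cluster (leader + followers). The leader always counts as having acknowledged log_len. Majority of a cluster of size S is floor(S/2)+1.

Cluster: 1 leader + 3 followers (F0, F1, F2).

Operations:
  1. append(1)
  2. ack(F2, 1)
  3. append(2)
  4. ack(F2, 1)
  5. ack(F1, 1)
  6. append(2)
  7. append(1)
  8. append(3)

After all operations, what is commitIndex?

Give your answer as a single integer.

Answer: 1

Derivation:
Op 1: append 1 -> log_len=1
Op 2: F2 acks idx 1 -> match: F0=0 F1=0 F2=1; commitIndex=0
Op 3: append 2 -> log_len=3
Op 4: F2 acks idx 1 -> match: F0=0 F1=0 F2=1; commitIndex=0
Op 5: F1 acks idx 1 -> match: F0=0 F1=1 F2=1; commitIndex=1
Op 6: append 2 -> log_len=5
Op 7: append 1 -> log_len=6
Op 8: append 3 -> log_len=9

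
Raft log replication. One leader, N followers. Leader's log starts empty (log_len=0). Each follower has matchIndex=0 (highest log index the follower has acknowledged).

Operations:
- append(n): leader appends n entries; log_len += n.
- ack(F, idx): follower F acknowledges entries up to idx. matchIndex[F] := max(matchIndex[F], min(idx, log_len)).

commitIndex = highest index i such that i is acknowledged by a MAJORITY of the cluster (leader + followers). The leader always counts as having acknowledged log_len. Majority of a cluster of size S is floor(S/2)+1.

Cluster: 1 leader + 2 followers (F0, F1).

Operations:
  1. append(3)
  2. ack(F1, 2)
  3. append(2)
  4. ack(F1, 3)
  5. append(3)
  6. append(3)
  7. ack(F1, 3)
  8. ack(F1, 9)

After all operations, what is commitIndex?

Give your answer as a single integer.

Op 1: append 3 -> log_len=3
Op 2: F1 acks idx 2 -> match: F0=0 F1=2; commitIndex=2
Op 3: append 2 -> log_len=5
Op 4: F1 acks idx 3 -> match: F0=0 F1=3; commitIndex=3
Op 5: append 3 -> log_len=8
Op 6: append 3 -> log_len=11
Op 7: F1 acks idx 3 -> match: F0=0 F1=3; commitIndex=3
Op 8: F1 acks idx 9 -> match: F0=0 F1=9; commitIndex=9

Answer: 9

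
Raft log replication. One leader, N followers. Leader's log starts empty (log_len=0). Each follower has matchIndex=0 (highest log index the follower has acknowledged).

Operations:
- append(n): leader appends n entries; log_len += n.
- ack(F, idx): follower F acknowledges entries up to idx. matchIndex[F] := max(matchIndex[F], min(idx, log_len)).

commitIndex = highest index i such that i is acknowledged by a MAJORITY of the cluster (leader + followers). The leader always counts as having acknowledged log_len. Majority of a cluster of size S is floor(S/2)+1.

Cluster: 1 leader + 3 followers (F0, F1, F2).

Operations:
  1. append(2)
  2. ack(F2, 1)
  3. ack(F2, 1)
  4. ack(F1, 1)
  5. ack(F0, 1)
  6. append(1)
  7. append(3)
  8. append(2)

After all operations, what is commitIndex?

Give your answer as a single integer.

Op 1: append 2 -> log_len=2
Op 2: F2 acks idx 1 -> match: F0=0 F1=0 F2=1; commitIndex=0
Op 3: F2 acks idx 1 -> match: F0=0 F1=0 F2=1; commitIndex=0
Op 4: F1 acks idx 1 -> match: F0=0 F1=1 F2=1; commitIndex=1
Op 5: F0 acks idx 1 -> match: F0=1 F1=1 F2=1; commitIndex=1
Op 6: append 1 -> log_len=3
Op 7: append 3 -> log_len=6
Op 8: append 2 -> log_len=8

Answer: 1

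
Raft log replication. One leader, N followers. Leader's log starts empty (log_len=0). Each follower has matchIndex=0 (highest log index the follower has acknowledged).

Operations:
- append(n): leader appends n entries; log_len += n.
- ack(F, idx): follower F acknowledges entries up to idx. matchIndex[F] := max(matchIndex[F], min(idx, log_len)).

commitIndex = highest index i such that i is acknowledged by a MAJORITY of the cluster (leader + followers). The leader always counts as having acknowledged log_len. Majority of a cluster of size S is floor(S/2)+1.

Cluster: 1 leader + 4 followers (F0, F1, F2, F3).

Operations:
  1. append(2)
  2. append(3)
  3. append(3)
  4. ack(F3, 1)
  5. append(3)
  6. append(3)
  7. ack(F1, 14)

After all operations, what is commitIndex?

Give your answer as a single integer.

Answer: 1

Derivation:
Op 1: append 2 -> log_len=2
Op 2: append 3 -> log_len=5
Op 3: append 3 -> log_len=8
Op 4: F3 acks idx 1 -> match: F0=0 F1=0 F2=0 F3=1; commitIndex=0
Op 5: append 3 -> log_len=11
Op 6: append 3 -> log_len=14
Op 7: F1 acks idx 14 -> match: F0=0 F1=14 F2=0 F3=1; commitIndex=1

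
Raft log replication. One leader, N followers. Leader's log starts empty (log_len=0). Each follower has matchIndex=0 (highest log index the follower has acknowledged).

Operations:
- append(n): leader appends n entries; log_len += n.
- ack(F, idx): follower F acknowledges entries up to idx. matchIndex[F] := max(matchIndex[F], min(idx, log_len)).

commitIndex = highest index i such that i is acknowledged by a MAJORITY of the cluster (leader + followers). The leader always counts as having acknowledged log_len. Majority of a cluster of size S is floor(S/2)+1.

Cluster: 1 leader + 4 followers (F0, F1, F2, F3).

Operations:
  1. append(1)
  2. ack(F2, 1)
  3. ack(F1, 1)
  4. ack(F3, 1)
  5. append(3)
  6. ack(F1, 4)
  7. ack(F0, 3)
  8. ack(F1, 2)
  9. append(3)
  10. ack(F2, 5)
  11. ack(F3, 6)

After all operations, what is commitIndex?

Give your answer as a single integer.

Op 1: append 1 -> log_len=1
Op 2: F2 acks idx 1 -> match: F0=0 F1=0 F2=1 F3=0; commitIndex=0
Op 3: F1 acks idx 1 -> match: F0=0 F1=1 F2=1 F3=0; commitIndex=1
Op 4: F3 acks idx 1 -> match: F0=0 F1=1 F2=1 F3=1; commitIndex=1
Op 5: append 3 -> log_len=4
Op 6: F1 acks idx 4 -> match: F0=0 F1=4 F2=1 F3=1; commitIndex=1
Op 7: F0 acks idx 3 -> match: F0=3 F1=4 F2=1 F3=1; commitIndex=3
Op 8: F1 acks idx 2 -> match: F0=3 F1=4 F2=1 F3=1; commitIndex=3
Op 9: append 3 -> log_len=7
Op 10: F2 acks idx 5 -> match: F0=3 F1=4 F2=5 F3=1; commitIndex=4
Op 11: F3 acks idx 6 -> match: F0=3 F1=4 F2=5 F3=6; commitIndex=5

Answer: 5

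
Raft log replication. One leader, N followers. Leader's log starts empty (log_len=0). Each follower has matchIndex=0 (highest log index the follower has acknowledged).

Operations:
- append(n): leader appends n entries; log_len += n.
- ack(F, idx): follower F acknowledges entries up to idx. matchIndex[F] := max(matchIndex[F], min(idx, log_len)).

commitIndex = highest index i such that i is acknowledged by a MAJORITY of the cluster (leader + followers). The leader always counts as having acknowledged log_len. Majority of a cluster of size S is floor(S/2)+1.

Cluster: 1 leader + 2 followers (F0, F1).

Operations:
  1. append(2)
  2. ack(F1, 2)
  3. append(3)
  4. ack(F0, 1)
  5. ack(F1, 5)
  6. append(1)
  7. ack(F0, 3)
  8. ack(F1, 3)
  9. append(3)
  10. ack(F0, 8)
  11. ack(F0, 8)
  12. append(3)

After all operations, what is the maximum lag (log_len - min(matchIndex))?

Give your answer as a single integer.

Op 1: append 2 -> log_len=2
Op 2: F1 acks idx 2 -> match: F0=0 F1=2; commitIndex=2
Op 3: append 3 -> log_len=5
Op 4: F0 acks idx 1 -> match: F0=1 F1=2; commitIndex=2
Op 5: F1 acks idx 5 -> match: F0=1 F1=5; commitIndex=5
Op 6: append 1 -> log_len=6
Op 7: F0 acks idx 3 -> match: F0=3 F1=5; commitIndex=5
Op 8: F1 acks idx 3 -> match: F0=3 F1=5; commitIndex=5
Op 9: append 3 -> log_len=9
Op 10: F0 acks idx 8 -> match: F0=8 F1=5; commitIndex=8
Op 11: F0 acks idx 8 -> match: F0=8 F1=5; commitIndex=8
Op 12: append 3 -> log_len=12

Answer: 7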